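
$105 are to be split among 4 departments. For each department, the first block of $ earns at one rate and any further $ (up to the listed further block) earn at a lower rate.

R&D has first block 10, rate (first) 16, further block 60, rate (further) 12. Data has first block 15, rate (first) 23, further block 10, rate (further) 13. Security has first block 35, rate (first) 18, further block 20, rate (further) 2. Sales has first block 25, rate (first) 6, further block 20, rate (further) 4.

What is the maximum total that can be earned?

1685

Rank every tier by rate: Data/T1 23 > Security/T1 18 > R&D/T1 16 > Data/T2 13 > R&D/T2 12 > Sales/T1 6 > Sales/T2 4 > Security/T2 2.
Data T1 at 23: fill all 15 — 90 left.
Fill Security T1 block (35 at 18) — 55 left.
R&D/T1 (16): +10 — 45 left.
Data/T2 (13): +10 — 35 left.
35 remain; put them into R&D T2 at 12.
Total = 23×15 + 18×35 + 16×10 + 13×10 + 12×35 = 1685.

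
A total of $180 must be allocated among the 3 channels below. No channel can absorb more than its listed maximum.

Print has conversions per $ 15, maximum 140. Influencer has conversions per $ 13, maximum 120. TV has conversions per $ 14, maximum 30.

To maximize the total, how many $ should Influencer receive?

Order the channels by conversions per $: Print 15 > TV 14 > Influencer 13.
Print: +140 to 140 (cap) — 40 left.
Give TV 30 to hit its cap of 30 — 10 left.
Influencer has room for 120 but only 10 remain, so it gets 10.

10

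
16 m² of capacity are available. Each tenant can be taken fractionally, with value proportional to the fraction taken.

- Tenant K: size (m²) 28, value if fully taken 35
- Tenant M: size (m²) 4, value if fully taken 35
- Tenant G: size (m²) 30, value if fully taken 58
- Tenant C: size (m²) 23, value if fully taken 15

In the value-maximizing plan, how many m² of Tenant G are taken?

Sort by value density: Tenant M 35/4≈8.75, Tenant G 58/30≈1.93, Tenant K 35/28≈1.25, Tenant C 15/23≈0.652.
Tenant M: take in full, 4 m² for value 35 — 12 left.
Fill the last 12 m² with part of Tenant G: 12/30 of it earns 23.2.

12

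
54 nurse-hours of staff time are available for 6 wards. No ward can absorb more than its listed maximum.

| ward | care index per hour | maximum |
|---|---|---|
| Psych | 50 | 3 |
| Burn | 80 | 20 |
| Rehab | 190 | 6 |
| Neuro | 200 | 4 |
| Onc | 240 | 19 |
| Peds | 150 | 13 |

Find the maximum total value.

Order the wards by care index per hour: Onc 240 > Neuro 200 > Rehab 190 > Peds 150 > Burn 80 > Psych 50.
Onc: +19 to 19 (cap) → 35 left.
Give Neuro 4 to hit its cap of 4 → 31 left.
Give Rehab 6 to hit its cap of 6 → 25 left.
Give Peds 13 to hit its cap of 13 → 12 left.
Burn has room for 20 but only 12 remain, so it gets 12.
Total = 80×12 + 190×6 + 200×4 + 240×19 + 150×13 = 9410.

9410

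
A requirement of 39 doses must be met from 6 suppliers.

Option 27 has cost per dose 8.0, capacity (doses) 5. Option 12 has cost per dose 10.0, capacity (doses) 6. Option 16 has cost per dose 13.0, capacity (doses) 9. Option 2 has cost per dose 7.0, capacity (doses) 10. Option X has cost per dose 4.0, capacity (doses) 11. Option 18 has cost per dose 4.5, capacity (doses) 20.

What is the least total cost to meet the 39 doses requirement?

Fill from the cheapest supplier first.
Option X (4.0): use full 11 ; 28 doses to go.
Option 18 (4.5): use full 20 ; 8 doses to go.
Take 8 from Option 2 at 7.0 to finish.
Option 27, Option 12, Option 16: unused.
Cost = 11×4.0 + 20×4.5 + 8×7.0 = 190.

190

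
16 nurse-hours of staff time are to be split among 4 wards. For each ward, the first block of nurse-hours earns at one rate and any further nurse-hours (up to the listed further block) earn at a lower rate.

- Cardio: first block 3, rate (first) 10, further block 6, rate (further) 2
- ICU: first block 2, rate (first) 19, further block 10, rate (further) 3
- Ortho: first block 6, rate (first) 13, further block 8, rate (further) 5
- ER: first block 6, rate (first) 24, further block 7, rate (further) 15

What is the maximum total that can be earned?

300

Rank every tier by rate: ER/T1 24 > ICU/T1 19 > ER/T2 15 > Ortho/T1 13 > Cardio/T1 10 > Ortho/T2 5 > ICU/T2 3 > Cardio/T2 2.
ER T1 at 24: fill all 6 ; 10 left.
ICU T1 at 19: fill all 2 ; 8 left.
ER T2 at 15: fill all 7 ; 1 left.
1 remain; put them into Ortho T1 at 13.
Total = 24×6 + 19×2 + 15×7 + 13×1 = 300.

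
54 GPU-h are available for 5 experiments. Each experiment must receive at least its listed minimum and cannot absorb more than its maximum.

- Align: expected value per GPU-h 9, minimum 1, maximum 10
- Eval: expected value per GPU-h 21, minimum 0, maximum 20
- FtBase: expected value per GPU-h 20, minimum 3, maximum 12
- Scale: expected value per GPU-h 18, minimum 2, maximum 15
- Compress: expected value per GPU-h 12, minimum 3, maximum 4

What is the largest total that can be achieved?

1005

Meeting every minimum uses 1+0+3+2+3 = 9 GPU-h, leaving 45.
Rank by expected value per GPU-h: Eval 21 > FtBase 20 > Scale 18 > Compress 12 > Align 9.
Give Eval 20 more to hit its cap of 20 → 25 left.
Give FtBase 9 more to hit its cap of 12 → 16 left.
Give Scale 13 more to hit its cap of 15 → 3 left.
Give Compress 1 more to hit its cap of 4 → 2 left.
Align has room for 9 more but only 2 remain, so it gets 3.
Total = 9×3 + 21×20 + 20×12 + 18×15 + 12×4 = 1005.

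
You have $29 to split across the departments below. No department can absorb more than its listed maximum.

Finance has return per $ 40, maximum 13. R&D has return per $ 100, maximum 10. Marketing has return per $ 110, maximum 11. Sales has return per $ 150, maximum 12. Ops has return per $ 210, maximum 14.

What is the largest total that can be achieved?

5070

Order the departments by return per $: Ops 210 > Sales 150 > Marketing 110 > R&D 100 > Finance 40.
Give Ops 14 to hit its cap of 14 ; 15 left.
Give Sales 12 to hit its cap of 12 ; 3 left.
Only 3 left; Marketing takes them to reach 3.
Total = 110×3 + 150×12 + 210×14 = 5070.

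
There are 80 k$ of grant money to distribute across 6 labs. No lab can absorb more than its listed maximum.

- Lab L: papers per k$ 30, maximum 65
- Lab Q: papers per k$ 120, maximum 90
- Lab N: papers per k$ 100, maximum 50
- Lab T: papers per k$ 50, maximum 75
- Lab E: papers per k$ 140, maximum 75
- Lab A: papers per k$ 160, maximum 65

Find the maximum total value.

12500

Highest papers per k$ first: Lab A 160 > Lab E 140 > Lab Q 120 > Lab N 100 > Lab T 50 > Lab L 30.
Give Lab A 65 to hit its cap of 65 ; 15 left.
Lab E has room for 75 but only 15 remain, so it gets 15.
Total = 140×15 + 160×65 = 12500.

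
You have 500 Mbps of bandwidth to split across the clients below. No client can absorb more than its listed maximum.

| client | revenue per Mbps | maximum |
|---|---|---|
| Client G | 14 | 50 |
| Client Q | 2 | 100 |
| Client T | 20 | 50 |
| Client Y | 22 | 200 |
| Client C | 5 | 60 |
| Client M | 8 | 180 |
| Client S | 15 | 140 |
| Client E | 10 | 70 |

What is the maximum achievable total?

Highest revenue per Mbps first: Client Y 22 > Client T 20 > Client S 15 > Client G 14 > Client E 10 > Client M 8 > Client C 5 > Client Q 2.
Client Y: +200 to 200 (cap) → 300 left.
Client T takes 50 to reach its cap of 50 → 250 left.
Client S takes 140 to reach its cap of 140 → 110 left.
Client G takes 50 to reach its cap of 50 → 60 left.
Client E: +60 (room for 70) → 60. Pool exhausted.
Total = 14×50 + 20×50 + 22×200 + 15×140 + 10×60 = 8800.

8800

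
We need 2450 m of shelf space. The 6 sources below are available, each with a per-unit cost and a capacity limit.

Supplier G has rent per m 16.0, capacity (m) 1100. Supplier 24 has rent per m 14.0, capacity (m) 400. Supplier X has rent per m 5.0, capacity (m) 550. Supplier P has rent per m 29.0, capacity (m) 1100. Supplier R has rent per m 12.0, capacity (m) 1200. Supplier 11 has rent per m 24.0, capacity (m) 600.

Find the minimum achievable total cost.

27550

Use sources in increasing cost order.
Take 550 from Supplier X at 5.0 — need 1900 more.
Supplier R at 12.0: take all 1200 m — 700 still needed.
Supplier 24 (14.0): use full 400 — 300 m to go.
Take 300 from Supplier G at 16.0 to finish.
Supplier 11, Supplier P: unused.
Cost = 550×5.0 + 1200×12.0 + 400×14.0 + 300×16.0 = 27550.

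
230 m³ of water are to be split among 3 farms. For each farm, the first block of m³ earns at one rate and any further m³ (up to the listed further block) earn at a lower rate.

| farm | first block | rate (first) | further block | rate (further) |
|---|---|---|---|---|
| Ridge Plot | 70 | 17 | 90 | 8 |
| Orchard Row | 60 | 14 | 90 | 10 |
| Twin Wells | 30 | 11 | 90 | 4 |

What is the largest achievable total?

3060

Treat each block as its own option and order by rate: Ridge Plot/tier1 17 > Orchard Row/tier1 14 > Twin Wells/tier1 11 > Orchard Row/tier2 10 > Ridge Plot/tier2 8 > Twin Wells/tier2 4.
Ridge Plot/tier1 (17): +70 — 160 left.
Orchard Row tier1 at 14: fill all 60 — 100 left.
Twin Wells tier1 at 11: fill all 30 — 70 left.
Orchard Row/tier2: +70 of 90 at 10; pool empty.
Total = 17×70 + 14×60 + 11×30 + 10×70 = 3060.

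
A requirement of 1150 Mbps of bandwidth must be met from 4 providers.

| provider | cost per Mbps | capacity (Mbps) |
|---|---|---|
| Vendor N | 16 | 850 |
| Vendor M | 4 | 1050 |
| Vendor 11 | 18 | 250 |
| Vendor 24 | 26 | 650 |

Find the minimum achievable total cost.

5800

Use providers in increasing cost order.
Take 1050 from Vendor M at 4 → need 100 more.
Take 100 from Vendor N at 16 to finish.
Vendor 11, Vendor 24: unused.
Cost = 1050×4 + 100×16 = 5800.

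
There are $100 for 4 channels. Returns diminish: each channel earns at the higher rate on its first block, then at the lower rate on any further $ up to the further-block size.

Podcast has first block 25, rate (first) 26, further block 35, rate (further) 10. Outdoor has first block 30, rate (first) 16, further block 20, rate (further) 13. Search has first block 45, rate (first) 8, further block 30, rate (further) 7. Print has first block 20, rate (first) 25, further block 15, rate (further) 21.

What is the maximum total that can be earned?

2075

Order all 8 blocks by rate: Podcast/T1 26 > Print/T1 25 > Print/T2 21 > Outdoor/T1 16 > Outdoor/T2 13 > Podcast/T2 10 > Search/T1 8 > Search/T2 7.
Podcast T1 at 26: fill all 25 → 75 left.
Print T1 at 25: fill all 20 → 55 left.
Print/T2 (21): +15 → 40 left.
Outdoor T1 at 16: fill all 30 → 10 left.
Outdoor T2 at 13: only 10 left, fill 10.
Total = 26×25 + 25×20 + 21×15 + 16×30 + 13×10 = 2075.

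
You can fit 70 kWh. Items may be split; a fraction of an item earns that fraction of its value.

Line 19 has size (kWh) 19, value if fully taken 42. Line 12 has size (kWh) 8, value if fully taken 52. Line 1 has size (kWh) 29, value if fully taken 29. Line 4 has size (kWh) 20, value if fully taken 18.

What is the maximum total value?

135.6

Sort by value density: Line 12 52/8≈6.5, Line 19 42/19≈2.21, Line 1 29/29≈1, Line 4 18/20≈0.9.
Take all of Line 12 (8 kWh, value 52) → 62 kWh left.
All 19 kWh of Line 19 fit (value 42) → 43 remain.
Take all of Line 1 (29 kWh, value 29) → 14 kWh left.
Only 14 kWh remain; take 14/20 of Line 4 for value 18×14/20 = 12.6.
Total value = 135.6.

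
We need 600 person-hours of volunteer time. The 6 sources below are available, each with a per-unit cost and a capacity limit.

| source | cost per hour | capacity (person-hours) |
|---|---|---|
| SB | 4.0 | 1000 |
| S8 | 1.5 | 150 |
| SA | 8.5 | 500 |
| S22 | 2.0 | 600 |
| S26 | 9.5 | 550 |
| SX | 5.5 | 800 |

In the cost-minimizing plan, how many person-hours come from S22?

450

Fill from the cheapest source first.
S8 (1.5): use full 150 → 450 person-hours to go.
Take 450 from S22 at 2.0 to finish.
SB, SX, SA, S26: unused.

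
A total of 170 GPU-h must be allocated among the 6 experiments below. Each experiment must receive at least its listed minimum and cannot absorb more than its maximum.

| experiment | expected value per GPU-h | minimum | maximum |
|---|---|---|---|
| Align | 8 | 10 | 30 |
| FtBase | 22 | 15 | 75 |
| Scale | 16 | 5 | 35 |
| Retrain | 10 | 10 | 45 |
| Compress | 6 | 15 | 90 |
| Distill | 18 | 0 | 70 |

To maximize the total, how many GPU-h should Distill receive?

Meeting every minimum uses 10+15+5+10+15+0 = 55 GPU-h, leaving 115.
Order the experiments by expected value per GPU-h: FtBase 22 > Distill 18 > Scale 16 > Retrain 10 > Align 8 > Compress 6.
FtBase takes 60 more to reach its cap of 75 ; 55 left.
Only 55 left; Distill takes them to reach 55.

55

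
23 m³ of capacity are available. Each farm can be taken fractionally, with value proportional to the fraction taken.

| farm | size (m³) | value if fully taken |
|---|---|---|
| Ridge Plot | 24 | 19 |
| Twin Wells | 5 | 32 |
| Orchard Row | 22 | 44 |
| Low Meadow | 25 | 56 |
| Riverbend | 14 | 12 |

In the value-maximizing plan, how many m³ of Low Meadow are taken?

Best value per unit of size first: Twin Wells 32/5≈6.4, Low Meadow 56/25≈2.24, Orchard Row 44/22≈2, Riverbend 12/14≈0.857, Ridge Plot 19/24≈0.792.
All 5 m³ of Twin Wells fit (value 32) → 18 remain.
Fill the last 18 m³ with part of Low Meadow: 18/25 of it earns 40.32.

18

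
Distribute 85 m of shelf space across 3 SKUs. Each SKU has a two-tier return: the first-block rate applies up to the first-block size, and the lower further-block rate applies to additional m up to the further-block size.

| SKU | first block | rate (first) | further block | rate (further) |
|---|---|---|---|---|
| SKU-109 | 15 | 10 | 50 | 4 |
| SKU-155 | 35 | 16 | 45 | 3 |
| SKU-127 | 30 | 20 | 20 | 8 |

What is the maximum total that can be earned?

1350

Rank every tier by rate: SKU-127/first 20 > SKU-155/first 16 > SKU-109/first 10 > SKU-127/second 8 > SKU-109/second 4 > SKU-155/second 3.
Fill SKU-127 first block (30 at 20) → 55 left.
SKU-155 first at 16: fill all 35 → 20 left.
Fill SKU-109 first block (15 at 10) → 5 left.
SKU-127/second: +5 of 20 at 8; pool empty.
Total = 20×30 + 16×35 + 10×15 + 8×5 = 1350.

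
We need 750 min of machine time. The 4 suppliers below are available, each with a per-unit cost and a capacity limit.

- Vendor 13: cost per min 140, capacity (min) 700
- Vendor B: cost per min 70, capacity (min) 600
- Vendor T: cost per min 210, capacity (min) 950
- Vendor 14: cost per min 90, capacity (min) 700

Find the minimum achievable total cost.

Cheapest first:
Take 600 from Vendor B at 70 → need 150 more.
Vendor 14 (90): take the remaining 150 → done.
Vendor 13, Vendor T: unused.
Cost = 600×70 + 150×90 = 55500.

55500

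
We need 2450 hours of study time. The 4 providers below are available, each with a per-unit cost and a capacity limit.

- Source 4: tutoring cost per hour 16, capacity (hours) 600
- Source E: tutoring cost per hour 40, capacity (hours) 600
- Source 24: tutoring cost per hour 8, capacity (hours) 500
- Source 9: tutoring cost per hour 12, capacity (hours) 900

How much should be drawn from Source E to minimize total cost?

Fill from the cheapest provider first.
Take 500 from Source 24 at 8 → need 1950 more.
Source 9 (12): use full 900 → 1050 hours to go.
Take 600 from Source 4 at 16 → need 450 more.
Take 450 from Source E at 40 to finish.

450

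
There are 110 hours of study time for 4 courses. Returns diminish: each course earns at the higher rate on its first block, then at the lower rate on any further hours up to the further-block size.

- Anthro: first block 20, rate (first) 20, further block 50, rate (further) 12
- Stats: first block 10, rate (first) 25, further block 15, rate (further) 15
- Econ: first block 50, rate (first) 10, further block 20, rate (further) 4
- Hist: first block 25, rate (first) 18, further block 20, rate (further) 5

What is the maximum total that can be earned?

1805

Rank every tier by rate: Stats/first 25 > Anthro/first 20 > Hist/first 18 > Stats/second 15 > Anthro/second 12 > Econ/first 10 > Hist/second 5 > Econ/second 4.
Stats first at 25: fill all 10 ; 100 left.
Fill Anthro first block (20 at 20) ; 80 left.
Hist/first (18): +25 ; 55 left.
Stats/second (15): +15 ; 40 left.
40 remain; put them into Anthro second at 12.
Total = 25×10 + 20×20 + 18×25 + 15×15 + 12×40 = 1805.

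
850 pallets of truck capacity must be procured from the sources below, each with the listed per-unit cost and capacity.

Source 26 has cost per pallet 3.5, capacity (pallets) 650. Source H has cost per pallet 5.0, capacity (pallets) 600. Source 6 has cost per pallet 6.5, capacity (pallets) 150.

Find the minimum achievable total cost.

3275

Fill from the cheapest source first.
Take 650 from Source 26 at 3.5 — need 200 more.
Source H at 5.0: take 200 of its 600 — requirement met.
Source 6: unused.
Cost = 650×3.5 + 200×5.0 = 3275.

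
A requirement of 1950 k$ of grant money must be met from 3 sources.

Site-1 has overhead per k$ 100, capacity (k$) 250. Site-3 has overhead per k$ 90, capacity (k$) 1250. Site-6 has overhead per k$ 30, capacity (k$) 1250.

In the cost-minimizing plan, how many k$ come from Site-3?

700

Use sources in increasing cost order.
Site-6 (30): use full 1250 → 700 k$ to go.
Take 700 from Site-3 at 90 to finish.
Site-1: unused.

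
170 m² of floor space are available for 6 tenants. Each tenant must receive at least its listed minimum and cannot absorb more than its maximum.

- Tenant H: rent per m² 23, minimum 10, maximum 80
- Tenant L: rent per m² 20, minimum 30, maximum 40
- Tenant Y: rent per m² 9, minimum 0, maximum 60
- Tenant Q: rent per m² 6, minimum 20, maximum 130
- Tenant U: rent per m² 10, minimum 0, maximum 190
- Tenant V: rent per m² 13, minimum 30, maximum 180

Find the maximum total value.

Meeting every minimum uses 10+30+0+20+0+30 = 90 m², leaving 80.
Order the tenants by rent per m²: Tenant H 23 > Tenant L 20 > Tenant V 13 > Tenant U 10 > Tenant Y 9 > Tenant Q 6.
Tenant H: +70 to 80 (cap) — 10 left.
Tenant L: +10 to 40 (cap) — 0 left.
Total = 23×80 + 20×40 + 6×20 + 13×30 = 3150.

3150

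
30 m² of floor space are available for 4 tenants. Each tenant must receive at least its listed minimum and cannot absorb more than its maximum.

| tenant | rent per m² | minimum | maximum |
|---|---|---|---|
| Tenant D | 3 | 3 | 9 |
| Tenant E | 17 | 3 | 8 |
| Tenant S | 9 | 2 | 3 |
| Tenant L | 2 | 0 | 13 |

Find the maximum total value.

210

Meeting every minimum uses 3+3+2+0 = 8 m², leaving 22.
Order the tenants by rent per m²: Tenant E 17 > Tenant S 9 > Tenant D 3 > Tenant L 2.
Tenant E: +5 to 8 (cap) → 17 left.
Give Tenant S 1 more to hit its cap of 3 → 16 left.
Tenant D takes 6 more to reach its cap of 9 → 10 left.
Tenant L has room for 13 more but only 10 remain, so it gets 10.
Total = 3×9 + 17×8 + 9×3 + 2×10 = 210.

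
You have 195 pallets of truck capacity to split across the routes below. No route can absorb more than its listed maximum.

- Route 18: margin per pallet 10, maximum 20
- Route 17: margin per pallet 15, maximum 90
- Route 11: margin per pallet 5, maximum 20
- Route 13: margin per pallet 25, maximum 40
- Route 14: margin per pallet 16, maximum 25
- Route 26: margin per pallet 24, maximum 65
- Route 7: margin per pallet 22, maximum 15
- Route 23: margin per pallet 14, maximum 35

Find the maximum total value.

Rank by margin per pallet: Route 13 25 > Route 26 24 > Route 7 22 > Route 14 16 > Route 17 15 > Route 23 14 > Route 18 10 > Route 11 5.
Route 13: +40 to 40 (cap) → 155 left.
Route 26 takes 65 to reach its cap of 65 → 90 left.
Route 7 takes 15 to reach its cap of 15 → 75 left.
Give Route 14 25 to hit its cap of 25 → 50 left.
Route 17 has room for 90 but only 50 remain, so it gets 50.
Total = 15×50 + 25×40 + 16×25 + 24×65 + 22×15 = 4040.

4040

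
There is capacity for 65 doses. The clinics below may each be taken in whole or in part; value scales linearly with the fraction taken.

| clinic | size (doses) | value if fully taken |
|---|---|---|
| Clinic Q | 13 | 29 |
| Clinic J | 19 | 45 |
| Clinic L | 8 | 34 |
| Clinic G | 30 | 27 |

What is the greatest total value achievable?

Best value per unit of size first: Clinic L 34/8≈4.25, Clinic J 45/19≈2.37, Clinic Q 29/13≈2.23, Clinic G 27/30≈0.9.
All 8 doses of Clinic L fit (value 34) — 57 remain.
All 19 doses of Clinic J fit (value 45) — 38 remain.
Take all of Clinic Q (13 doses, value 29) — 25 doses left.
Only 25 doses remain; take 25/30 of Clinic G for value 27×25/30 = 22.5.
Total value = 130.5.

130.5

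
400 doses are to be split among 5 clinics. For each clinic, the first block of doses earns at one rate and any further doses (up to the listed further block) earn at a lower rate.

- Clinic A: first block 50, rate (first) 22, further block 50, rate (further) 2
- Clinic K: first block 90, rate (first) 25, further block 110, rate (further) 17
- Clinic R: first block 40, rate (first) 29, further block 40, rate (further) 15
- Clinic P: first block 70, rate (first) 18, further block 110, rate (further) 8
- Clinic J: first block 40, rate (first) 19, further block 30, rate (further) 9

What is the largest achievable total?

Treat each block as its own option and order by rate: Clinic R/tier1 29 > Clinic K/tier1 25 > Clinic A/tier1 22 > Clinic J/tier1 19 > Clinic P/tier1 18 > Clinic K/tier2 17 > Clinic R/tier2 15 > Clinic J/tier2 9 > Clinic P/tier2 8 > Clinic A/tier2 2.
Fill Clinic R tier1 block (40 at 29) — 360 left.
Clinic K/tier1 (25): +90 — 270 left.
Clinic A/tier1 (22): +50 — 220 left.
Clinic J tier1 at 19: fill all 40 — 180 left.
Clinic P/tier1 (18): +70 — 110 left.
Clinic K tier2 at 17: fill all 110 — 0 left.
Total = 29×40 + 25×90 + 22×50 + 19×40 + 18×70 + 17×110 = 8400.

8400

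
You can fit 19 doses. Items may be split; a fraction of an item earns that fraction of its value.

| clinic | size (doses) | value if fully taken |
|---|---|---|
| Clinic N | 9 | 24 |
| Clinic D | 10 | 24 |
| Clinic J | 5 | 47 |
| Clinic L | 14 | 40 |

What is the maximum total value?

Sort by value density: Clinic J 47/5≈9.4, Clinic L 40/14≈2.86, Clinic N 24/9≈2.67, Clinic D 24/10≈2.4.
Clinic J: take in full, 5 doses for value 47 — 14 left.
Clinic L: take in full, 14 doses for value 40 — 0 left.
Total value = 87.

87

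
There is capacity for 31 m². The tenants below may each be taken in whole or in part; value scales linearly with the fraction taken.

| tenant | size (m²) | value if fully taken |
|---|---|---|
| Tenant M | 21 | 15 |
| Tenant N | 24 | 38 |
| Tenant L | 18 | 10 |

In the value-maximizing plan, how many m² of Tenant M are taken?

7

Sort by value density: Tenant N 38/24≈1.58, Tenant M 15/21≈0.714, Tenant L 10/18≈0.556.
Tenant N: take in full, 24 m² for value 38 → 7 left.
Only 7 m² remain; take 7/21 of Tenant M for value 15×7/21 = 5.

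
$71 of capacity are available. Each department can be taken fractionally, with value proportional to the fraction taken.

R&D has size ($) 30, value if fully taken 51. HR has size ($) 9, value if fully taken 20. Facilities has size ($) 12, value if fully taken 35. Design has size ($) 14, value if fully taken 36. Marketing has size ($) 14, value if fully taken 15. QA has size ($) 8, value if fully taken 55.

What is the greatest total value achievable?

Best value per unit of size first: QA 55/8≈6.88, Facilities 35/12≈2.92, Design 36/14≈2.57, HR 20/9≈2.22, R&D 51/30≈1.7, Marketing 15/14≈1.07.
Take all of QA (8 $, value 55) — 63 $ left.
Facilities: take in full, 12 $ for value 35 — 51 left.
Design: take in full, 14 $ for value 36 — 37 left.
Take all of HR (9 $, value 20) — 28 $ left.
Fill the last 28 $ with part of R&D: 28/30 of it earns 47.6.
Total value = 193.6.

193.6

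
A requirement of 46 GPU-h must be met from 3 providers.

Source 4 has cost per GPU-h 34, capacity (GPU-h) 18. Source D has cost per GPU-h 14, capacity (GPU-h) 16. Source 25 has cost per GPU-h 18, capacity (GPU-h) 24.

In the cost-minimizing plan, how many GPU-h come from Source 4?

Fill from the cheapest provider first.
Source D at 14: take all 16 GPU-h ; 30 still needed.
Source 25 at 18: take all 24 GPU-h ; 6 still needed.
Source 4 (34): take the remaining 6 ; done.

6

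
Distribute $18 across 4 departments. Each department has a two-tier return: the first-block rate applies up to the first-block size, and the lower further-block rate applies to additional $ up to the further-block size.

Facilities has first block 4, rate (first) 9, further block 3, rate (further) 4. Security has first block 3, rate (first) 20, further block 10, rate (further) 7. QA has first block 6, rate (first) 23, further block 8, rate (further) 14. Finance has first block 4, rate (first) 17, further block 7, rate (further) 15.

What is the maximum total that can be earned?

Order all 8 blocks by rate: QA/first 23 > Security/first 20 > Finance/first 17 > Finance/second 15 > QA/second 14 > Facilities/first 9 > Security/second 7 > Facilities/second 4.
QA/first (23): +6 → 12 left.
Security first at 20: fill all 3 → 9 left.
Finance first at 17: fill all 4 → 5 left.
Finance/second: +5 of 7 at 15; pool empty.
Total = 23×6 + 20×3 + 17×4 + 15×5 = 341.

341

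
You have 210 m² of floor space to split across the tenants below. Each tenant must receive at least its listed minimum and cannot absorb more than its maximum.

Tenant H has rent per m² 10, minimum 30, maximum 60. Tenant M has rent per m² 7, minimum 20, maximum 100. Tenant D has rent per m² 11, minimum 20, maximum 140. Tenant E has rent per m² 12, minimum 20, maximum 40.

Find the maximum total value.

Meeting every minimum uses 30+20+20+20 = 90 m², leaving 120.
Order the tenants by rent per m²: Tenant E 12 > Tenant D 11 > Tenant H 10 > Tenant M 7.
Tenant E: +20 to 40 (cap) ; 100 left.
Only 100 left; Tenant D takes them to reach 120.
Total = 10×30 + 7×20 + 11×120 + 12×40 = 2240.

2240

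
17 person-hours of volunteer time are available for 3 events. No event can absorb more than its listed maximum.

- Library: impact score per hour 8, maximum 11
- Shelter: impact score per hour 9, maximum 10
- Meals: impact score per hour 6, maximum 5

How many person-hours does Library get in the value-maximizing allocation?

Order the events by impact score per hour: Shelter 9 > Library 8 > Meals 6.
Give Shelter 10 to hit its cap of 10 ; 7 left.
Library: +7 (room for 11) → 7. Pool exhausted.

7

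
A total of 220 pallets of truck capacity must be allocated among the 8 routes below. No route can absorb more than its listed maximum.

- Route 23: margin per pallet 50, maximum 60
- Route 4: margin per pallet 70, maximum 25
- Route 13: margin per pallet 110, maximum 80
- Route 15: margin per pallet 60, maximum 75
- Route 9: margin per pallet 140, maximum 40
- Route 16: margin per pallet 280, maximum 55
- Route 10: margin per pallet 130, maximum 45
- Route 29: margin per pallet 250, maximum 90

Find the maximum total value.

Order the routes by margin per pallet: Route 16 280 > Route 29 250 > Route 9 140 > Route 10 130 > Route 13 110 > Route 4 70 > Route 15 60 > Route 23 50.
Give Route 16 55 to hit its cap of 55 → 165 left.
Route 29: +90 to 90 (cap) → 75 left.
Route 9 takes 40 to reach its cap of 40 → 35 left.
Route 10 has room for 45 but only 35 remain, so it gets 35.
Total = 140×40 + 280×55 + 130×35 + 250×90 = 48050.

48050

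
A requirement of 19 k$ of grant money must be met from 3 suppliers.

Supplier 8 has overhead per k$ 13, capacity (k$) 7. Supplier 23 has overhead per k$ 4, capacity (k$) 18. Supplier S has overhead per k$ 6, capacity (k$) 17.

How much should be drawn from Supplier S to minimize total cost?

1

Fill from the cheapest supplier first.
Supplier 23 at 4: take all 18 k$ → 1 still needed.
Supplier S (6): take the remaining 1 → done.
Supplier 8: unused.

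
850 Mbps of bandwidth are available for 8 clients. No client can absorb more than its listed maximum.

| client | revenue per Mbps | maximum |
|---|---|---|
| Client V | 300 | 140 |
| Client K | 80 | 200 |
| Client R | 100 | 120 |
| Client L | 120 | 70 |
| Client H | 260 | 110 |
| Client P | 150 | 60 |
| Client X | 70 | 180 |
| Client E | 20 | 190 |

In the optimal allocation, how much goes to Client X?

Rank by revenue per Mbps: Client V 300 > Client H 260 > Client P 150 > Client L 120 > Client R 100 > Client K 80 > Client X 70 > Client E 20.
Give Client V 140 to hit its cap of 140 → 710 left.
Client H takes 110 to reach its cap of 110 → 600 left.
Give Client P 60 to hit its cap of 60 → 540 left.
Give Client L 70 to hit its cap of 70 → 470 left.
Client R takes 120 to reach its cap of 120 → 350 left.
Client K: +200 to 200 (cap) → 150 left.
Only 150 left; Client X takes them to reach 150.

150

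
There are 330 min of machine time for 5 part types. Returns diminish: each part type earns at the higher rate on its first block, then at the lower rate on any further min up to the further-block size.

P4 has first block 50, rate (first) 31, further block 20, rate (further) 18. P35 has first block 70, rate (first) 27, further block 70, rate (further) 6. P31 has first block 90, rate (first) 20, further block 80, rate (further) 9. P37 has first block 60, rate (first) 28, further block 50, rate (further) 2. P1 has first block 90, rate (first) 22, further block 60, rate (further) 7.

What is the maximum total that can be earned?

8300

Treat each block as its own option and order by rate: P4/T1 31 > P37/T1 28 > P35/T1 27 > P1/T1 22 > P31/T1 20 > P4/T2 18 > P31/T2 9 > P1/T2 7 > P35/T2 6 > P37/T2 2.
Fill P4 T1 block (50 at 31) — 280 left.
P37 T1 at 28: fill all 60 — 220 left.
P35/T1 (27): +70 — 150 left.
Fill P1 T1 block (90 at 22) — 60 left.
P31 T1 at 20: only 60 left, fill 60.
Total = 31×50 + 28×60 + 27×70 + 22×90 + 20×60 = 8300.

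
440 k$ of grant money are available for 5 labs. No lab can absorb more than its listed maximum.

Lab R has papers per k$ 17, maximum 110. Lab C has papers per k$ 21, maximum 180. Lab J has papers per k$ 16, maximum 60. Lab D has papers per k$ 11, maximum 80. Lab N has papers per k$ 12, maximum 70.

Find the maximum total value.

Rank by papers per k$: Lab C 21 > Lab R 17 > Lab J 16 > Lab N 12 > Lab D 11.
Lab C takes 180 to reach its cap of 180 ; 260 left.
Give Lab R 110 to hit its cap of 110 ; 150 left.
Lab J: +60 to 60 (cap) ; 90 left.
Lab N takes 70 to reach its cap of 70 ; 20 left.
Only 20 left; Lab D takes them to reach 20.
Total = 17×110 + 21×180 + 16×60 + 11×20 + 12×70 = 7670.

7670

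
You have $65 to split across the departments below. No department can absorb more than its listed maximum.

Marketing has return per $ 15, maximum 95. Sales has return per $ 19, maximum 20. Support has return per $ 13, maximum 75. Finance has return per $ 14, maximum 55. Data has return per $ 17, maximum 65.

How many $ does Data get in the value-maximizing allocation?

Highest return per $ first: Sales 19 > Data 17 > Marketing 15 > Finance 14 > Support 13.
Sales: +20 to 20 (cap) — 45 left.
Only 45 left; Data takes them to reach 45.

45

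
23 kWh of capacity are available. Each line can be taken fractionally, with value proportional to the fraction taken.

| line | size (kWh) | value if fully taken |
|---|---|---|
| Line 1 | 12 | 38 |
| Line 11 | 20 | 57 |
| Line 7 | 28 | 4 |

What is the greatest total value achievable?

Best value per unit of size first: Line 1 38/12≈3.17, Line 11 57/20≈2.85, Line 7 4/28≈0.143.
All 12 kWh of Line 1 fit (value 38) → 11 remain.
11 kWh left: a 11/20 share of Line 11 gives 57×11/20 = 31.35.
Total value = 69.35.

69.35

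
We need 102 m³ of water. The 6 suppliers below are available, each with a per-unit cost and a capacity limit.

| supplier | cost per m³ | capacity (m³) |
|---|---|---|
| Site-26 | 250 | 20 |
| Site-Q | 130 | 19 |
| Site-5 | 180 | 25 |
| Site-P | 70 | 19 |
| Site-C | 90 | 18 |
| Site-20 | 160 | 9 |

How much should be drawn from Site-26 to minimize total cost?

12

Fill from the cheapest supplier first.
Take 19 from Site-P at 70 → need 83 more.
Site-C (90): use full 18 → 65 m³ to go.
Site-Q at 130: take all 19 m³ → 46 still needed.
Site-20 at 160: take all 9 m³ → 37 still needed.
Site-5 (180): use full 25 → 12 m³ to go.
Take 12 from Site-26 at 250 to finish.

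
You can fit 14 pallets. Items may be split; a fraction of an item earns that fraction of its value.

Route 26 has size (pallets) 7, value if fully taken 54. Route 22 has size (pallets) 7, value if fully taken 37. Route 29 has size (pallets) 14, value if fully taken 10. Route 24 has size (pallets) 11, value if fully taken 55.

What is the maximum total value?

Sort by value density: Route 26 54/7≈7.71, Route 22 37/7≈5.29, Route 24 55/11≈5, Route 29 10/14≈0.714.
Take all of Route 26 (7 pallets, value 54) → 7 pallets left.
Take all of Route 22 (7 pallets, value 37) → 0 pallets left.
Total value = 91.

91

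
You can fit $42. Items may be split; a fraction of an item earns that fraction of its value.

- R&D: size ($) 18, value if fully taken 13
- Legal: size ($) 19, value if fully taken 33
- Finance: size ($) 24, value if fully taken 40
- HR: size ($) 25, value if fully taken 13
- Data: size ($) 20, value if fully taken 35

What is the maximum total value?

Best value per unit of size first: Data 35/20≈1.75, Legal 33/19≈1.74, Finance 40/24≈1.67, R&D 13/18≈0.722, HR 13/25≈0.52.
All 20 $ of Data fit (value 35) — 22 remain.
All 19 $ of Legal fit (value 33) — 3 remain.
Fill the last 3 $ with part of Finance: 3/24 of it earns 5.
Total value = 73.

73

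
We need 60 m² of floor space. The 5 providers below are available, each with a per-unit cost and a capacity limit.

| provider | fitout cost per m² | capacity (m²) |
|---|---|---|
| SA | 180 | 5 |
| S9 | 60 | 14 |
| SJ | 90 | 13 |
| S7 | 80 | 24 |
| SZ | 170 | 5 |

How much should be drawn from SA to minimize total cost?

4

Cheapest first:
S9 (60): use full 14 — 46 m² to go.
Take 24 from S7 at 80 — need 22 more.
SJ (90): use full 13 — 9 m² to go.
Take 5 from SZ at 170 — need 4 more.
Take 4 from SA at 180 to finish.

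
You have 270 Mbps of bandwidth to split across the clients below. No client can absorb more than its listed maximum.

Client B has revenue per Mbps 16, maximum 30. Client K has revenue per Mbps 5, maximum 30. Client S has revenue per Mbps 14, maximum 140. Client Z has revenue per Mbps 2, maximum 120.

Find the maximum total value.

Rank by revenue per Mbps: Client B 16 > Client S 14 > Client K 5 > Client Z 2.
Client B: +30 to 30 (cap) — 240 left.
Give Client S 140 to hit its cap of 140 — 100 left.
Client K takes 30 to reach its cap of 30 — 70 left.
Only 70 left; Client Z takes them to reach 70.
Total = 16×30 + 5×30 + 14×140 + 2×70 = 2730.

2730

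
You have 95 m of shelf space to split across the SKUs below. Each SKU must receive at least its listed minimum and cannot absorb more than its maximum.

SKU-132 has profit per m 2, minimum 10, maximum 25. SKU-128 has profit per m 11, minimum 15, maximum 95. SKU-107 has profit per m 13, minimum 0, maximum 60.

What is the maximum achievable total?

1075

Meeting every minimum uses 10+15+0 = 25 m, leaving 70.
Order the SKUs by profit per m: SKU-107 13 > SKU-128 11 > SKU-132 2.
Give SKU-107 60 more to hit its cap of 60 → 10 left.
SKU-128 has room for 80 more but only 10 remain, so it gets 25.
Total = 2×10 + 11×25 + 13×60 = 1075.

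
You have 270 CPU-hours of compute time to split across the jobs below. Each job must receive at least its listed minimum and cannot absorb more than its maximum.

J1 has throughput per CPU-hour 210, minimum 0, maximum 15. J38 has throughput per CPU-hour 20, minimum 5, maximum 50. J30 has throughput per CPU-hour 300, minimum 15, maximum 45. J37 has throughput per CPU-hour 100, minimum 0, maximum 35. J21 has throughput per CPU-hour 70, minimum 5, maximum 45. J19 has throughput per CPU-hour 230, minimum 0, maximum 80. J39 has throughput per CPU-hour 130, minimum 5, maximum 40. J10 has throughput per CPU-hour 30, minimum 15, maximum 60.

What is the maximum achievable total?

46750

Meeting every minimum uses 0+5+15+0+5+0+5+15 = 45 CPU-hours, leaving 225.
Rank by throughput per CPU-hour: J30 300 > J19 230 > J1 210 > J39 130 > J37 100 > J21 70 > J10 30 > J38 20.
J30: +30 to 45 (cap) → 195 left.
J19 takes 80 more to reach its cap of 80 → 115 left.
J1 takes 15 more to reach its cap of 15 → 100 left.
Give J39 35 more to hit its cap of 40 → 65 left.
J37 takes 35 more to reach its cap of 35 → 30 left.
J21 has room for 40 more but only 30 remain, so it gets 35.
Total = 210×15 + 20×5 + 300×45 + 100×35 + 70×35 + 230×80 + 130×40 + 30×15 = 46750.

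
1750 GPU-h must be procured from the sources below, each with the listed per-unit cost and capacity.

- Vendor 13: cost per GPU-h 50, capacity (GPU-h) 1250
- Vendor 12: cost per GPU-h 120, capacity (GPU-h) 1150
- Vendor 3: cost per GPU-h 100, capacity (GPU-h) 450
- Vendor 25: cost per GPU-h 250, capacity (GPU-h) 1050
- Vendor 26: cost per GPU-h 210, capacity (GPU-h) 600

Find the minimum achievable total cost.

Cheapest first:
Vendor 13 at 50: take all 1250 GPU-h ; 500 still needed.
Take 450 from Vendor 3 at 100 ; need 50 more.
Vendor 12 at 120: take 50 of its 1150 ; requirement met.
Vendor 26, Vendor 25: unused.
Cost = 1250×50 + 450×100 + 50×120 = 113500.

113500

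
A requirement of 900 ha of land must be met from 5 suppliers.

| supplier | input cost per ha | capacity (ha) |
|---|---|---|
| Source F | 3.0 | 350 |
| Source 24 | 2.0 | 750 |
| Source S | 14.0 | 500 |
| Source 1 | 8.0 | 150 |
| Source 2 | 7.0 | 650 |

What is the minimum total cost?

Use suppliers in increasing cost order.
Source 24 (2.0): use full 750 — 150 ha to go.
Source F at 3.0: take 150 of its 350 — requirement met.
Source 2, Source 1, Source S: unused.
Cost = 750×2.0 + 150×3.0 = 1950.

1950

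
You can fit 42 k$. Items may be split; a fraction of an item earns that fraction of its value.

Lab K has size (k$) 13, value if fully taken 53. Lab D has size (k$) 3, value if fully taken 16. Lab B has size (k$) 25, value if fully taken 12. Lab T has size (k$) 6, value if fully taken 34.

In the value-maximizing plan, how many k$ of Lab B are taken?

Best value per unit of size first: Lab T 34/6≈5.67, Lab D 16/3≈5.33, Lab K 53/13≈4.08, Lab B 12/25≈0.48.
All 6 k$ of Lab T fit (value 34) → 36 remain.
Take all of Lab D (3 k$, value 16) → 33 k$ left.
Take all of Lab K (13 k$, value 53) → 20 k$ left.
20 k$ left: a 20/25 share of Lab B gives 12×20/25 = 9.6.

20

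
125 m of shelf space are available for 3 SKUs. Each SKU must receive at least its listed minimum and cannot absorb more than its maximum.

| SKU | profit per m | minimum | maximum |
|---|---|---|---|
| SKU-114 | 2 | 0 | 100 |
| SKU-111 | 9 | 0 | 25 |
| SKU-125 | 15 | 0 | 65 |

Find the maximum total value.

1270

Meeting every minimum uses 0+0+0 = 0 m, leaving 125.
Highest profit per m first: SKU-125 15 > SKU-111 9 > SKU-114 2.
SKU-125 takes 65 more to reach its cap of 65 → 60 left.
Give SKU-111 25 more to hit its cap of 25 → 35 left.
SKU-114 has room for 100 more but only 35 remain, so it gets 35.
Total = 2×35 + 9×25 + 15×65 = 1270.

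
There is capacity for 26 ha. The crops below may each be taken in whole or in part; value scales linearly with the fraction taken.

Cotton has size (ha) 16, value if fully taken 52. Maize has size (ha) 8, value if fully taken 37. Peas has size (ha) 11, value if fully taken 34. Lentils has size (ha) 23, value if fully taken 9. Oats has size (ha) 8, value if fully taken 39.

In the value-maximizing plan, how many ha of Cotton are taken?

Sort by value density: Oats 39/8≈4.88, Maize 37/8≈4.62, Cotton 52/16≈3.25, Peas 34/11≈3.09, Lentils 9/23≈0.391.
Oats: take in full, 8 ha for value 39 ; 18 left.
Maize: take in full, 8 ha for value 37 ; 10 left.
Only 10 ha remain; take 10/16 of Cotton for value 52×10/16 = 32.5.

10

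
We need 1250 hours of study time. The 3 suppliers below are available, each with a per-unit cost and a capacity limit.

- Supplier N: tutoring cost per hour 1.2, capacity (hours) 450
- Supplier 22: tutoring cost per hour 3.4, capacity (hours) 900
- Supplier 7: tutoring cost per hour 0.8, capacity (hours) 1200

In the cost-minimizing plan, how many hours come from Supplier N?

50

Use suppliers in increasing cost order.
Supplier 7 (0.8): use full 1200 → 50 hours to go.
Supplier N (1.2): take the remaining 50 → done.
Supplier 22: unused.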